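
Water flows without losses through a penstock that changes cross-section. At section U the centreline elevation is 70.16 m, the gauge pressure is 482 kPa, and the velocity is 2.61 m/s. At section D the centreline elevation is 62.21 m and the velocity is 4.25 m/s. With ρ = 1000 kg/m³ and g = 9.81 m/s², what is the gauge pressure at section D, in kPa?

Pressure head at U: ψ₁ = P₁/(ρg) = 482×1000 / (1000 × 9.81) = 49.13 m.
Velocity heads: v₁²/2g = 2.61²/19.62 = 0.347 m; v₂²/2g = 4.25²/19.62 = 0.921 m.
Total head H = z₁ + ψ₁ + v₁²/2g = 70.16 + 49.13 + 0.347 = 119.64 m.
ψ₂ = H − z₂ − v₂²/2g = 119.64 − 62.21 − 0.921 = 56.51 m.
P₂ = ρgψ₂ = 1000 × 9.81 × 56.51 ≈ 554 kPa.

P₂ ≈ 554 kPa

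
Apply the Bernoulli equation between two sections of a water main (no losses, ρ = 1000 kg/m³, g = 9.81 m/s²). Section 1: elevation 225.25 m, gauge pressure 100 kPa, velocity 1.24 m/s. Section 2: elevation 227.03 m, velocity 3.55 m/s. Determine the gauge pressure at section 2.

Pressure head at 1: ψ₁ = P₁/(ρg) = 100×1000 / (1000 × 9.81) = 10.19 m.
Velocity heads: v₁²/2g = 1.24²/19.62 = 0.078 m; v₂²/2g = 3.55²/19.62 = 0.642 m.
Total head H = z₁ + ψ₁ + v₁²/2g = 225.25 + 10.19 + 0.078 = 235.52 m.
ψ₂ = H − z₂ − v₂²/2g = 235.52 − 227.03 − 0.642 = 7.85 m.
P₂ = ρgψ₂ = 1000 × 9.81 × 7.85 ≈ 77.0 kPa.

P₂ ≈ 77.0 kPa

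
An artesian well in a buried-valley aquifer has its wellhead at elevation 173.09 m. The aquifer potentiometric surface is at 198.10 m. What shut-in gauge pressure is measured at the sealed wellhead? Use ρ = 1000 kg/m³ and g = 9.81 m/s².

Head above the cap: Δh = 198.10 − 173.09 = 25.01 m.
P = ρgΔh = 1000 × 9.81 × 25.01 = 245348 Pa ≈ 245 kPa.

P ≈ 245 kPa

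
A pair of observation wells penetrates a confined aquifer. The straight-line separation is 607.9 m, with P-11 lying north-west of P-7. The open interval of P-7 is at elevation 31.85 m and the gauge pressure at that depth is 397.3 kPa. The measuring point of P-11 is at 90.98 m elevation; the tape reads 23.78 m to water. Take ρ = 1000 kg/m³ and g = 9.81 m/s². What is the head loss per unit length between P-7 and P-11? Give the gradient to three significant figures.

Pressure head at P-7: ψ = P/(ρg) = 397.3×1000 / (1000 × 9.81) = 40.50 m.
Total head at P-7: h = z + ψ = 31.85 + 40.50 = 72.35 m.
Total head at P-11: h = 90.98 − 23.78 = 67.20 m.
Head difference: h(P-7) − h(P-11) = 72.35 − 67.20 = 5.15 m.
Hydraulic gradient: i = |Δh| / L = 5.15 / 607.9 = 0.00847.

i ≈ 0.00847 m/m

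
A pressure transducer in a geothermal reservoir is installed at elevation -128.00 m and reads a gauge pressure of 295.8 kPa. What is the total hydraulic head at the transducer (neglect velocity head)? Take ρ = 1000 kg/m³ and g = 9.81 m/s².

ψ = P/(ρg) = 295.8×1000 / (1000 × 9.81) = 30.15 m.
h = z + ψ = -128.00 + 30.15 = -97.85 m.

h ≈ -97.85 m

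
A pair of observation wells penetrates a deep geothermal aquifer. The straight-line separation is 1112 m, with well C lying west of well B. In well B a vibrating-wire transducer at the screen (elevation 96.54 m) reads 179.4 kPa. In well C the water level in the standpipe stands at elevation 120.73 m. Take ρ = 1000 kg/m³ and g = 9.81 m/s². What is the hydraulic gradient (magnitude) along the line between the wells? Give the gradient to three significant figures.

Pressure head at well B: ψ = P/(ρg) = 179.4×1000 / (1000 × 9.81) = 18.29 m.
Total head at well B: h = z + ψ = 96.54 + 18.29 = 114.83 m.
Total head at well C: h = 120.73 m (water level in the piezometer is the total head).
Head difference: h(well B) − h(well C) = 114.83 − 120.73 = -5.90 m.
Hydraulic gradient: i = |Δh| / L = 5.90 / 1112 = 0.00531.

i ≈ 0.00531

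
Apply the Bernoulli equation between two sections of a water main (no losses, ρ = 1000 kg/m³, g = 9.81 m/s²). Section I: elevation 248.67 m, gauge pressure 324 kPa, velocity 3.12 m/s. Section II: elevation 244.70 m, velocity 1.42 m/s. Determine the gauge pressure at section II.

Pressure head at I: ψ₁ = P₁/(ρg) = 324×1000 / (1000 × 9.81) = 33.03 m.
Velocity heads: v₁²/2g = 3.12²/19.62 = 0.496 m; v₂²/2g = 1.42²/19.62 = 0.103 m.
Total head H = z₁ + ψ₁ + v₁²/2g = 248.67 + 33.03 + 0.496 = 282.20 m.
ψ₂ = H − z₂ − v₂²/2g = 282.20 − 244.70 − 0.103 = 37.40 m.
P₂ = ρgψ₂ = 1000 × 9.81 × 37.40 ≈ 367 kPa.

P₂ ≈ 367 kPa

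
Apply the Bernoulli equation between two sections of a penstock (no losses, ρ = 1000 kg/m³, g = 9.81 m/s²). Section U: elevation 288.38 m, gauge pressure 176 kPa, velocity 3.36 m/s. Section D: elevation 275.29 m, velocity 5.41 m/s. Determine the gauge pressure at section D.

Pressure head at U: ψ₁ = P₁/(ρg) = 176×1000 / (1000 × 9.81) = 17.94 m.
Velocity heads: v₁²/2g = 3.36²/19.62 = 0.575 m; v₂²/2g = 5.41²/19.62 = 1.492 m.
Total head H = z₁ + ψ₁ + v₁²/2g = 288.38 + 17.94 + 0.575 = 306.89 m.
ψ₂ = H − z₂ − v₂²/2g = 306.89 − 275.29 − 1.492 = 30.11 m.
P₂ = ρgψ₂ = 1000 × 9.81 × 30.11 ≈ 295 kPa.

P₂ ≈ 295 kPa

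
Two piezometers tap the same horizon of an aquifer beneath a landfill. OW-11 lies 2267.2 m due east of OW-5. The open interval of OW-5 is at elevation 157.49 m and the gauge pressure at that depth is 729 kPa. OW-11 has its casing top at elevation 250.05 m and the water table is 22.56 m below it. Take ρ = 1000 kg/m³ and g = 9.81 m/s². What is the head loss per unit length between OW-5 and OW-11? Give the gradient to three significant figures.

Pressure head at OW-5: ψ = P/(ρg) = 729×1000 / (1000 × 9.81) = 74.31 m.
Total head at OW-5: h = z + ψ = 157.49 + 74.31 = 231.80 m.
Total head at OW-11: h = 250.05 − 22.56 = 227.49 m.
Head difference: h(OW-5) − h(OW-11) = 231.80 − 227.49 = 4.31 m.
Hydraulic gradient: i = |Δh| / L = 4.31 / 2267.2 = 0.00190.

i ≈ 0.00190 m/m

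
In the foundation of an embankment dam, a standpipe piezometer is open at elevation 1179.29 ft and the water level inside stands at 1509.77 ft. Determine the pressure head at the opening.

ψ ≈ 330.48 ft

Total head h = 1509.77 ft (the water-surface elevation in the piezometer).
Pressure head ψ = h − z = 1509.77 − 1179.29 = 330.48 ft.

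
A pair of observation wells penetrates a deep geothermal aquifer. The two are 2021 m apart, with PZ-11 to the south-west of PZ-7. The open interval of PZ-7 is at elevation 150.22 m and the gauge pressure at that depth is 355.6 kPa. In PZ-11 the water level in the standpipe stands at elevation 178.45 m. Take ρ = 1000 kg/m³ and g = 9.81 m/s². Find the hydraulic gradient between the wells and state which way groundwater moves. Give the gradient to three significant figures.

i ≈ 0.00397; groundwater flows toward the south-west

Pressure head at PZ-7: ψ = P/(ρg) = 355.6×1000 / (1000 × 9.81) = 36.25 m.
Total head at PZ-7: h = z + ψ = 150.22 + 36.25 = 186.47 m.
Total head at PZ-11: h = 178.45 m (water level in the piezometer is the total head).
Head difference: h(PZ-7) − h(PZ-11) = 186.47 − 178.45 = 8.02 m.
Hydraulic gradient: i = |Δh| / L = 8.02 / 2021 = 0.00397.
Flow is from higher to lower head: from PZ-7 toward PZ-11, i.e. toward the south-west.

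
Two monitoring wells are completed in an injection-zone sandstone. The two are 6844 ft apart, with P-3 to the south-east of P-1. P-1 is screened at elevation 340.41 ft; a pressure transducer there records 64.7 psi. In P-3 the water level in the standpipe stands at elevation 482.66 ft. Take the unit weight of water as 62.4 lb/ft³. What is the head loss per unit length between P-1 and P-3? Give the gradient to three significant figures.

Pressure head at P-1: ψ = 144·P/γ = 144 × 64.7 / 62.4 = 149.31 ft.
Total head at P-1: h = z + ψ = 340.41 + 149.31 = 489.72 ft.
Total head at P-3: h = 482.66 ft (water level in the piezometer is the total head).
Head difference: h(P-1) − h(P-3) = 489.72 − 482.66 = 7.06 ft.
Hydraulic gradient: i = |Δh| / L = 7.06 / 6844 = 0.00103.

i ≈ 0.00103 ft/ft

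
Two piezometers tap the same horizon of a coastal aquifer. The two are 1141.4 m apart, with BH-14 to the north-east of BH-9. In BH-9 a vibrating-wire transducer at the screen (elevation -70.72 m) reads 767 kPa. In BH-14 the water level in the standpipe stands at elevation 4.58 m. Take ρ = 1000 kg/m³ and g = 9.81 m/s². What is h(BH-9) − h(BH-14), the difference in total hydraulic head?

Δh ≈ 2.89 m

Pressure head at BH-9: ψ = P/(ρg) = 767×1000 / (1000 × 9.81) = 78.19 m.
Total head at BH-9: h = z + ψ = -70.72 + 78.19 = 7.47 m.
Total head at BH-14: h = 4.58 m (water level in the piezometer is the total head).
Head difference: h(BH-9) − h(BH-14) = 7.47 − 4.58 = 2.89 m.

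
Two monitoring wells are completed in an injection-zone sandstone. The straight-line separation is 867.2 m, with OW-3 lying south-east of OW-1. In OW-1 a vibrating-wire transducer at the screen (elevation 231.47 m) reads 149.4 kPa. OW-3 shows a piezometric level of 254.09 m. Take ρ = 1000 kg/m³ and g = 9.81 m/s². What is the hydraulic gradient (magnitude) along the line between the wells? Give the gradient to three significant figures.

i ≈ 0.00852

Pressure head at OW-1: ψ = P/(ρg) = 149.4×1000 / (1000 × 9.81) = 15.23 m.
Total head at OW-1: h = z + ψ = 231.47 + 15.23 = 246.70 m.
Total head at OW-3: h = 254.09 m (water level in the piezometer is the total head).
Head difference: h(OW-1) − h(OW-3) = 246.70 − 254.09 = -7.39 m.
Hydraulic gradient: i = |Δh| / L = 7.39 / 867.2 = 0.00852.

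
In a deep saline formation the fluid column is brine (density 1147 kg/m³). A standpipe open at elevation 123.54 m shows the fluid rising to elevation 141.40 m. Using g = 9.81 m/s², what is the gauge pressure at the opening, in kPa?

Pressure head ψ = h − z = 141.40 − 123.54 = 17.86 m.
P = ρgψ = 1147 × 9.81 × 17.86 = 200962 Pa ≈ 201 kPa.

P ≈ 201 kPa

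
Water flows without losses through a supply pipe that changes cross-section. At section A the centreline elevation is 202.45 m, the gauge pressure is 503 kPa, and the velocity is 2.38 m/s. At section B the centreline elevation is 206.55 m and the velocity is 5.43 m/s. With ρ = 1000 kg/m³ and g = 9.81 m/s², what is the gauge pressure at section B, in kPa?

Pressure head at A: ψ₁ = P₁/(ρg) = 503×1000 / (1000 × 9.81) = 51.27 m.
Velocity heads: v₁²/2g = 2.38²/19.62 = 0.289 m; v₂²/2g = 5.43²/19.62 = 1.503 m.
Total head H = z₁ + ψ₁ + v₁²/2g = 202.45 + 51.27 + 0.289 = 254.01 m.
ψ₂ = H − z₂ − v₂²/2g = 254.01 − 206.55 − 1.503 = 45.96 m.
P₂ = ρgψ₂ = 1000 × 9.81 × 45.96 ≈ 451 kPa.

P₂ ≈ 451 kPa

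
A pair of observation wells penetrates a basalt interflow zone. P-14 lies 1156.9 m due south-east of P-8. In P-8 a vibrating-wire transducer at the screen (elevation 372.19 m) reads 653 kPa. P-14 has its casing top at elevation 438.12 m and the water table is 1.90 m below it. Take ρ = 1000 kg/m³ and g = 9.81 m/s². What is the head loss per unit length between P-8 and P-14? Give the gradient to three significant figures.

i ≈ 0.00219 m/m

Pressure head at P-8: ψ = P/(ρg) = 653×1000 / (1000 × 9.81) = 66.56 m.
Total head at P-8: h = z + ψ = 372.19 + 66.56 = 438.75 m.
Total head at P-14: h = 438.12 − 1.90 = 436.22 m.
Head difference: h(P-8) − h(P-14) = 438.75 − 436.22 = 2.53 m.
Hydraulic gradient: i = |Δh| / L = 2.53 / 1156.9 = 0.00219.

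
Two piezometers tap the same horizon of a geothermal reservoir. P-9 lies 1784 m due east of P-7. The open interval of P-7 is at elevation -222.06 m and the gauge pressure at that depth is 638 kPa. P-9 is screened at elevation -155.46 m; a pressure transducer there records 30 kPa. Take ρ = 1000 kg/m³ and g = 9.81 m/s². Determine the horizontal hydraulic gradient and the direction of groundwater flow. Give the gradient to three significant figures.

Pressure head at P-7: ψ = P/(ρg) = 638×1000 / (1000 × 9.81) = 65.04 m.
Total head at P-7: h = z + ψ = -222.06 + 65.04 = -157.02 m.
Pressure head at P-9: ψ = P/(ρg) = 30×1000 / (1000 × 9.81) = 3.06 m.
Total head at P-9: h = z + ψ = -155.46 + 3.06 = -152.40 m.
Head difference: h(P-7) − h(P-9) = -157.02 − (-152.40) = -4.62 m.
Hydraulic gradient: i = |Δh| / L = 4.62 / 1784 = 0.00259.
Flow is from higher to lower head: from P-9 toward P-7, i.e. toward the west.

i ≈ 0.00259; groundwater flows toward the west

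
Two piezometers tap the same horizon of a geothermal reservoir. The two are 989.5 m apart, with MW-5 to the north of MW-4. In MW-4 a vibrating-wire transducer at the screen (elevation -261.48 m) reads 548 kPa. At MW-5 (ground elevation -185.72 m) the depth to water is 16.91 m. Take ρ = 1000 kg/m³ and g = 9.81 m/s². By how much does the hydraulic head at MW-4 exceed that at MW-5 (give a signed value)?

Δh ≈ -2.99 m

Pressure head at MW-4: ψ = P/(ρg) = 548×1000 / (1000 × 9.81) = 55.86 m.
Total head at MW-4: h = z + ψ = -261.48 + 55.86 = -205.62 m.
Total head at MW-5: h = -185.72 − 16.91 = -202.63 m.
Head difference: h(MW-4) − h(MW-5) = -205.62 − (-202.63) = -2.99 m.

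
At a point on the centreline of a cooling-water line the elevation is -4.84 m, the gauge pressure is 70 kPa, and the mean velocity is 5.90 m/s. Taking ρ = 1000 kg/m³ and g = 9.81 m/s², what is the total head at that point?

h ≈ 4.07 m

Pressure head ψ = P/(ρg) = 70×1000 / (1000 × 9.81) = 7.14 m.
Velocity head = v²/(2g) = 5.90² / (2 × 9.81) = 1.774 m.
h = z + ψ + v²/(2g) = -4.84 + 7.14 + 1.774 = 4.07 m.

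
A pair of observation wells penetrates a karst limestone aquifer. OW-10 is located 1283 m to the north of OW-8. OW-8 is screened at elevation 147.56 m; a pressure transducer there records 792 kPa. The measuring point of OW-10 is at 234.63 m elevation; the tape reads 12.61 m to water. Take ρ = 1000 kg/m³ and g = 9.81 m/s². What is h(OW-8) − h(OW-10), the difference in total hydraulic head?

Pressure head at OW-8: ψ = P/(ρg) = 792×1000 / (1000 × 9.81) = 80.73 m.
Total head at OW-8: h = z + ψ = 147.56 + 80.73 = 228.29 m.
Total head at OW-10: h = 234.63 − 12.61 = 222.02 m.
Head difference: h(OW-8) − h(OW-10) = 228.29 − 222.02 = 6.27 m.

Δh ≈ 6.27 m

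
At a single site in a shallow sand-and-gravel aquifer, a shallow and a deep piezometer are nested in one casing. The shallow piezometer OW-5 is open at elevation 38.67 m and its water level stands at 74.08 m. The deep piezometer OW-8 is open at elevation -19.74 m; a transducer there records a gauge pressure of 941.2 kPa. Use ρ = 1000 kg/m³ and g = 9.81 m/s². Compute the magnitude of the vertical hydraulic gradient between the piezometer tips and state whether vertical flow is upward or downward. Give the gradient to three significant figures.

Total head at OW-5: h = 74.08 m (water level in the standpipe).
Pressure head at OW-8: ψ = P/(ρg) = 941.2×1000 / (1000 × 9.81) = 95.94 m.
Total head at OW-8: h = z + ψ = -19.74 + 95.94 = 76.20 m.
Δh = h(OW-5) − h(OW-8) = 74.08 − 76.20 = -2.12 m.
Vertical separation Δz = 38.67 − (-19.74) = 58.41 m.
|i_v| = |Δh| / Δz = 2.12 / 58.41 = 0.0363.
Head is higher in the deep piezometer, so vertical flow is upward (discharge condition).

|i_v| ≈ 0.0363; vertical flow is upward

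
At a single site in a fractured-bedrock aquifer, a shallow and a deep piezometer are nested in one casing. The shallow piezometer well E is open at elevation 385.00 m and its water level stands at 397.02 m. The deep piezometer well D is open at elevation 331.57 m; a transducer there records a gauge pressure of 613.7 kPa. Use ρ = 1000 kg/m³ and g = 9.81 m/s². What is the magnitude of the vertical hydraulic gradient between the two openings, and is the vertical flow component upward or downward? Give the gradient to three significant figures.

|i_v| ≈ 0.0541; vertical flow is downward

Total head at well E: h = 397.02 m (water level in the standpipe).
Pressure head at well D: ψ = P/(ρg) = 613.7×1000 / (1000 × 9.81) = 62.56 m.
Total head at well D: h = z + ψ = 331.57 + 62.56 = 394.13 m.
Δh = h(well E) − h(well D) = 397.02 − 394.13 = 2.89 m.
Vertical separation Δz = 385.00 − 331.57 = 53.43 m.
|i_v| = |Δh| / Δz = 2.89 / 53.43 = 0.0541.
Head is higher in the shallow piezometer, so vertical flow is downward (recharge condition).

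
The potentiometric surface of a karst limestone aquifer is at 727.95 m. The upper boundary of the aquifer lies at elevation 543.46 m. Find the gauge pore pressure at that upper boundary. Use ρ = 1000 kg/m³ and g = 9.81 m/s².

Pressure head at the aquifer top: ψ = h − z = 727.95 − 543.46 = 184.49 m.
P = ρgψ = 1000 × 9.81 × 184.49 = 1809847 Pa ≈ 1810 kPa.

P ≈ 1810 kPa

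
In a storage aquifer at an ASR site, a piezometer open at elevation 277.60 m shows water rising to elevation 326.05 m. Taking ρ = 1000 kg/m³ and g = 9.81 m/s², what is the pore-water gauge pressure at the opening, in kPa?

Pressure head ψ = h − z = 326.05 − 277.60 = 48.45 m.
P = ρgψ = 1000 × 9.81 × 48.45 = 475294 Pa ≈ 475 kPa.

P ≈ 475 kPa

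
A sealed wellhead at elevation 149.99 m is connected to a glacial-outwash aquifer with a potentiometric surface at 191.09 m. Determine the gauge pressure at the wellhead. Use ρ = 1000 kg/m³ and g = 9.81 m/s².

P ≈ 403 kPa

Head above the cap: Δh = 191.09 − 149.99 = 41.10 m.
P = ρgΔh = 1000 × 9.81 × 41.10 = 403191 Pa ≈ 403 kPa.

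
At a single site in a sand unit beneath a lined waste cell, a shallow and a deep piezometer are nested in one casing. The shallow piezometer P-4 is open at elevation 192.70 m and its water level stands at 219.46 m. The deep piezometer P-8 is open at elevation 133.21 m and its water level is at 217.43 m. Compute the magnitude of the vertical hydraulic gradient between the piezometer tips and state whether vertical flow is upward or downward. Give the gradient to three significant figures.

Total head at P-4: h = 219.46 m (water level in the standpipe).
Total head at P-8: h = 217.43 m.
Δh = h(P-4) − h(P-8) = 219.46 − 217.43 = 2.03 m.
Vertical separation Δz = 192.70 − 133.21 = 59.49 m.
|i_v| = |Δh| / Δz = 2.03 / 59.49 = 0.0341.
Head is higher in the shallow piezometer, so vertical flow is downward (recharge condition).

|i_v| ≈ 0.0341; vertical flow is downward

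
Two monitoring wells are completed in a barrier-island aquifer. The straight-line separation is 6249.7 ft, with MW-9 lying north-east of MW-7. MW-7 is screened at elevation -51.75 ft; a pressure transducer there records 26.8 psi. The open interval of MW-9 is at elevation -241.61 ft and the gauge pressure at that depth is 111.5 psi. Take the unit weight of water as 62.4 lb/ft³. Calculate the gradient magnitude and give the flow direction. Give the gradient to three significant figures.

Pressure head at MW-7: ψ = 144·P/γ = 144 × 26.8 / 62.4 = 61.85 ft.
Total head at MW-7: h = z + ψ = -51.75 + 61.85 = 10.10 ft.
Pressure head at MW-9: ψ = 144·P/γ = 144 × 111.5 / 62.4 = 257.31 ft.
Total head at MW-9: h = z + ψ = -241.61 + 257.31 = 15.70 ft.
Head difference: h(MW-7) − h(MW-9) = 10.10 − 15.70 = -5.60 ft.
Hydraulic gradient: i = |Δh| / L = 5.60 / 6249.7 = 0.000896.
Flow is from higher to lower head: from MW-9 toward MW-7, i.e. toward the south-west.

i ≈ 0.000896; groundwater flows toward the south-west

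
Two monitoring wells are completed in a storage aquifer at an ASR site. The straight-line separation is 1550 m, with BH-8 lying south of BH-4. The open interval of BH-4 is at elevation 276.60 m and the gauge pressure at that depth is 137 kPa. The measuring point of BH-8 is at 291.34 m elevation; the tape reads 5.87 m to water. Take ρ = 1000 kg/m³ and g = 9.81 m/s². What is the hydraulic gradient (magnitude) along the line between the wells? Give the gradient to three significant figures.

Pressure head at BH-4: ψ = P/(ρg) = 137×1000 / (1000 × 9.81) = 13.97 m.
Total head at BH-4: h = z + ψ = 276.60 + 13.97 = 290.57 m.
Total head at BH-8: h = 291.34 − 5.87 = 285.47 m.
Head difference: h(BH-4) − h(BH-8) = 290.57 − 285.47 = 5.10 m.
Hydraulic gradient: i = |Δh| / L = 5.10 / 1550 = 0.00329.

i ≈ 0.00329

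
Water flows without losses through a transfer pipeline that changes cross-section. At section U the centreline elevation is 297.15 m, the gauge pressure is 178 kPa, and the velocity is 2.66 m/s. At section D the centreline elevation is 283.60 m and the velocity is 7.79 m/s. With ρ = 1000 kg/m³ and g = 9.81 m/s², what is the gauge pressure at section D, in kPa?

Pressure head at U: ψ₁ = P₁/(ρg) = 178×1000 / (1000 × 9.81) = 18.14 m.
Velocity heads: v₁²/2g = 2.66²/19.62 = 0.361 m; v₂²/2g = 7.79²/19.62 = 3.093 m.
Total head H = z₁ + ψ₁ + v₁²/2g = 297.15 + 18.14 + 0.361 = 315.65 m.
ψ₂ = H − z₂ − v₂²/2g = 315.65 − 283.60 − 3.093 = 28.96 m.
P₂ = ρgψ₂ = 1000 × 9.81 × 28.96 ≈ 284 kPa.

P₂ ≈ 284 kPa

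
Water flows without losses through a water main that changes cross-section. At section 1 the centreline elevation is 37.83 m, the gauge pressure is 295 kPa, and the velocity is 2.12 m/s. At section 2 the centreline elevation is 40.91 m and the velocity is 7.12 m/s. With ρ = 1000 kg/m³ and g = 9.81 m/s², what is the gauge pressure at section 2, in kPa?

P₂ ≈ 242 kPa

Pressure head at 1: ψ₁ = P₁/(ρg) = 295×1000 / (1000 × 9.81) = 30.07 m.
Velocity heads: v₁²/2g = 2.12²/19.62 = 0.229 m; v₂²/2g = 7.12²/19.62 = 2.584 m.
Total head H = z₁ + ψ₁ + v₁²/2g = 37.83 + 30.07 + 0.229 = 68.13 m.
ψ₂ = H − z₂ − v₂²/2g = 68.13 − 40.91 − 2.584 = 24.64 m.
P₂ = ρgψ₂ = 1000 × 9.81 × 24.64 ≈ 242 kPa.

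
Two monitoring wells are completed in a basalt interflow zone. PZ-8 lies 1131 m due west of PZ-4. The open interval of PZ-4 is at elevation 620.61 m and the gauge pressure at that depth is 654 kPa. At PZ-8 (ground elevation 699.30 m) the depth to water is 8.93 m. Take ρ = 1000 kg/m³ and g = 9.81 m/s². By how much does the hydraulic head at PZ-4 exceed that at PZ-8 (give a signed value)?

Δh ≈ -3.09 m

Pressure head at PZ-4: ψ = P/(ρg) = 654×1000 / (1000 × 9.81) = 66.67 m.
Total head at PZ-4: h = z + ψ = 620.61 + 66.67 = 687.28 m.
Total head at PZ-8: h = 699.30 − 8.93 = 690.37 m.
Head difference: h(PZ-4) − h(PZ-8) = 687.28 − 690.37 = -3.09 m.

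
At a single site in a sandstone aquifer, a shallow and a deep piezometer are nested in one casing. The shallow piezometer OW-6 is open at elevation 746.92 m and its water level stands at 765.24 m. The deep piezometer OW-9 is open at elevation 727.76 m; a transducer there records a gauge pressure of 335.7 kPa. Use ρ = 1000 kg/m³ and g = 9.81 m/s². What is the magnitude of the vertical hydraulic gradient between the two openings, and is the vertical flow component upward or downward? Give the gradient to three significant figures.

|i_v| ≈ 0.170; vertical flow is downward

Total head at OW-6: h = 765.24 m (water level in the standpipe).
Pressure head at OW-9: ψ = P/(ρg) = 335.7×1000 / (1000 × 9.81) = 34.22 m.
Total head at OW-9: h = z + ψ = 727.76 + 34.22 = 761.98 m.
Δh = h(OW-6) − h(OW-9) = 765.24 − 761.98 = 3.26 m.
Vertical separation Δz = 746.92 − 727.76 = 19.16 m.
|i_v| = |Δh| / Δz = 3.26 / 19.16 = 0.170.
Head is higher in the shallow piezometer, so vertical flow is downward (recharge condition).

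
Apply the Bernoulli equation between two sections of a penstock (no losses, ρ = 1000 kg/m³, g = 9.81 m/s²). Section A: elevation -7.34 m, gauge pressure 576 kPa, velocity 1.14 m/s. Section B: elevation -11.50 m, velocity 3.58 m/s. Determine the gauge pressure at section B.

Pressure head at A: ψ₁ = P₁/(ρg) = 576×1000 / (1000 × 9.81) = 58.72 m.
Velocity heads: v₁²/2g = 1.14²/19.62 = 0.066 m; v₂²/2g = 3.58²/19.62 = 0.653 m.
Total head H = z₁ + ψ₁ + v₁²/2g = -7.34 + 58.72 + 0.066 = 51.45 m.
ψ₂ = H − z₂ − v₂²/2g = 51.45 − (-11.50) − 0.653 = 62.30 m.
P₂ = ρgψ₂ = 1000 × 9.81 × 62.30 ≈ 611 kPa.

P₂ ≈ 611 kPa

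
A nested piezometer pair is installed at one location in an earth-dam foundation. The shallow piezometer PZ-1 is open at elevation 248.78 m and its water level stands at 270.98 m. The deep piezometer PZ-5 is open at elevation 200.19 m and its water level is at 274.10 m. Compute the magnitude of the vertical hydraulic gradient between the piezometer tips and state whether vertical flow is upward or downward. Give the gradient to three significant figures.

|i_v| ≈ 0.0642; vertical flow is upward

Total head at PZ-1: h = 270.98 m (water level in the standpipe).
Total head at PZ-5: h = 274.10 m.
Δh = h(PZ-1) − h(PZ-5) = 270.98 − 274.10 = -3.12 m.
Vertical separation Δz = 248.78 − 200.19 = 48.59 m.
|i_v| = |Δh| / Δz = 3.12 / 48.59 = 0.0642.
Head is higher in the deep piezometer, so vertical flow is upward (discharge condition).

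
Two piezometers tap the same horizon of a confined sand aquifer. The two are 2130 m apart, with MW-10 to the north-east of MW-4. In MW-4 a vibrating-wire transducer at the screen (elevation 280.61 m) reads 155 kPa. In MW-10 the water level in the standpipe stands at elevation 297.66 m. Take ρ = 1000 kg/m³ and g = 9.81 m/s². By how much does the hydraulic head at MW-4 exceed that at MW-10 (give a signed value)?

Pressure head at MW-4: ψ = P/(ρg) = 155×1000 / (1000 × 9.81) = 15.80 m.
Total head at MW-4: h = z + ψ = 280.61 + 15.80 = 296.41 m.
Total head at MW-10: h = 297.66 m (water level in the piezometer is the total head).
Head difference: h(MW-4) − h(MW-10) = 296.41 − 297.66 = -1.25 m.

Δh ≈ -1.25 m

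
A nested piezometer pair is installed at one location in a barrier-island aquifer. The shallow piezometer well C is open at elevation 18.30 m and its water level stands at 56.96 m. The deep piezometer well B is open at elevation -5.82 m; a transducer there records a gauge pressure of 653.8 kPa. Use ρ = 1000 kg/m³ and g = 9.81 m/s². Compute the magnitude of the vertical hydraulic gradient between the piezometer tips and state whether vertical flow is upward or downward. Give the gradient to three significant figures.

Total head at well C: h = 56.96 m (water level in the standpipe).
Pressure head at well B: ψ = P/(ρg) = 653.8×1000 / (1000 × 9.81) = 66.65 m.
Total head at well B: h = z + ψ = -5.82 + 66.65 = 60.83 m.
Δh = h(well C) − h(well B) = 56.96 − 60.83 = -3.87 m.
Vertical separation Δz = 18.30 − (-5.82) = 24.12 m.
|i_v| = |Δh| / Δz = 3.87 / 24.12 = 0.160.
Head is higher in the deep piezometer, so vertical flow is upward (discharge condition).

|i_v| ≈ 0.160; vertical flow is upward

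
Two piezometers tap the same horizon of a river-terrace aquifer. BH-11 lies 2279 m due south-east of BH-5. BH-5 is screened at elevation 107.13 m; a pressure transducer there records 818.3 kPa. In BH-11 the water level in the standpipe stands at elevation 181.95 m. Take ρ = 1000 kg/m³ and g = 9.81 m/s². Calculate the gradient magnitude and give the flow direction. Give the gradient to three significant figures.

Pressure head at BH-5: ψ = P/(ρg) = 818.3×1000 / (1000 × 9.81) = 83.41 m.
Total head at BH-5: h = z + ψ = 107.13 + 83.41 = 190.54 m.
Total head at BH-11: h = 181.95 m (water level in the piezometer is the total head).
Head difference: h(BH-5) − h(BH-11) = 190.54 − 181.95 = 8.59 m.
Hydraulic gradient: i = |Δh| / L = 8.59 / 2279 = 0.00377.
Flow is from higher to lower head: from BH-5 toward BH-11, i.e. toward the south-east.

i ≈ 0.00377; groundwater flows toward the south-east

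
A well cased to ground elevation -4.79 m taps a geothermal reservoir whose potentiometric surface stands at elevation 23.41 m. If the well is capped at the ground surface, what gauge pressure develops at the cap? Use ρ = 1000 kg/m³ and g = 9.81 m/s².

P ≈ 277 kPa

Head above the cap: Δh = 23.41 − (-4.79) = 28.20 m.
P = ρgΔh = 1000 × 9.81 × 28.20 = 276642 Pa ≈ 277 kPa.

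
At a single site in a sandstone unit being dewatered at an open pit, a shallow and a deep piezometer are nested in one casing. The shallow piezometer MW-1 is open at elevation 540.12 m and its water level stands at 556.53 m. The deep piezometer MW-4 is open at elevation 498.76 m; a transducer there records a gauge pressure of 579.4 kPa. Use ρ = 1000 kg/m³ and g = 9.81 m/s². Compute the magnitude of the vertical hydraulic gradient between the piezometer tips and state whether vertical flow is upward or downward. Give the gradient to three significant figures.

Total head at MW-1: h = 556.53 m (water level in the standpipe).
Pressure head at MW-4: ψ = P/(ρg) = 579.4×1000 / (1000 × 9.81) = 59.06 m.
Total head at MW-4: h = z + ψ = 498.76 + 59.06 = 557.82 m.
Δh = h(MW-1) − h(MW-4) = 556.53 − 557.82 = -1.29 m.
Vertical separation Δz = 540.12 − 498.76 = 41.36 m.
|i_v| = |Δh| / Δz = 1.29 / 41.36 = 0.0312.
Head is higher in the deep piezometer, so vertical flow is upward (discharge condition).

|i_v| ≈ 0.0312; vertical flow is upward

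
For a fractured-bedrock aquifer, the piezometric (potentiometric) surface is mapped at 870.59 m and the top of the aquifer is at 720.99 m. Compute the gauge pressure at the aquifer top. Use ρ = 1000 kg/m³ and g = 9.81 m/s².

P ≈ 1470 kPa

Pressure head at the aquifer top: ψ = h − z = 870.59 − 720.99 = 149.60 m.
P = ρgψ = 1000 × 9.81 × 149.60 = 1467576 Pa ≈ 1470 kPa.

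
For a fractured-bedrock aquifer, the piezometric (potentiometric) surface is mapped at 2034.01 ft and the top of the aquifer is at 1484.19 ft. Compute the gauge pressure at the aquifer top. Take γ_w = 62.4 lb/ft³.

Pressure head at the aquifer top: ψ = h − z = 2034.01 − 1484.19 = 549.82 ft.
P = γψ/144 = 62.4 × 549.82 / 144 = 238 psi.

P ≈ 238 psi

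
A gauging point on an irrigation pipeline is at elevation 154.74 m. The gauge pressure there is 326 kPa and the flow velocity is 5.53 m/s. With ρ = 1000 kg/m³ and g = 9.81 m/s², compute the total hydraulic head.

Pressure head ψ = P/(ρg) = 326×1000 / (1000 × 9.81) = 33.23 m.
Velocity head = v²/(2g) = 5.53² / (2 × 9.81) = 1.559 m.
h = z + ψ + v²/(2g) = 154.74 + 33.23 + 1.559 = 189.53 m.

h ≈ 189.53 m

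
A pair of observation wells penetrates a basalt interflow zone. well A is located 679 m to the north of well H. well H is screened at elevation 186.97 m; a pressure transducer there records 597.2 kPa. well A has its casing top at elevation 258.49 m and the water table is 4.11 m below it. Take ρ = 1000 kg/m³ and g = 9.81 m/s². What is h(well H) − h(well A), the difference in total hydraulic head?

Δh ≈ -6.53 m

Pressure head at well H: ψ = P/(ρg) = 597.2×1000 / (1000 × 9.81) = 60.88 m.
Total head at well H: h = z + ψ = 186.97 + 60.88 = 247.85 m.
Total head at well A: h = 258.49 − 4.11 = 254.38 m.
Head difference: h(well H) − h(well A) = 247.85 − 254.38 = -6.53 m.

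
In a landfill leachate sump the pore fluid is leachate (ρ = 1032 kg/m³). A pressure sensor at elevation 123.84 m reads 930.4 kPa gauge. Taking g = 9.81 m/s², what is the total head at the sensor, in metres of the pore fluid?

h ≈ 215.74 m

ψ = P/(ρg) = 930.4×1000 / (1032 × 9.81) = 91.90 m.
h = z + ψ = 123.84 + 91.90 = 215.74 m.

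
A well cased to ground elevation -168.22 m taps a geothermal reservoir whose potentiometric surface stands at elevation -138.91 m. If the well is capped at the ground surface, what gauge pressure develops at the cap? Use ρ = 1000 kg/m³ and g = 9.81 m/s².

Head above the cap: Δh = -138.91 − (-168.22) = 29.31 m.
P = ρgΔh = 1000 × 9.81 × 29.31 = 287531 Pa ≈ 288 kPa.

P ≈ 288 kPa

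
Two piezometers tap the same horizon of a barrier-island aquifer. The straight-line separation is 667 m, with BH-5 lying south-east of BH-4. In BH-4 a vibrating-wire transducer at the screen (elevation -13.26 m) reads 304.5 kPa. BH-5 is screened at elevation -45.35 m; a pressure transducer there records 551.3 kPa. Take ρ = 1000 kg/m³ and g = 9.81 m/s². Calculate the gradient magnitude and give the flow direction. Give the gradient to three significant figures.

i ≈ 0.0104; groundwater flows toward the south-east

Pressure head at BH-4: ψ = P/(ρg) = 304.5×1000 / (1000 × 9.81) = 31.04 m.
Total head at BH-4: h = z + ψ = -13.26 + 31.04 = 17.78 m.
Pressure head at BH-5: ψ = P/(ρg) = 551.3×1000 / (1000 × 9.81) = 56.20 m.
Total head at BH-5: h = z + ψ = -45.35 + 56.20 = 10.85 m.
Head difference: h(BH-4) − h(BH-5) = 17.78 − 10.85 = 6.93 m.
Hydraulic gradient: i = |Δh| / L = 6.93 / 667 = 0.0104.
Flow is from higher to lower head: from BH-4 toward BH-5, i.e. toward the south-east.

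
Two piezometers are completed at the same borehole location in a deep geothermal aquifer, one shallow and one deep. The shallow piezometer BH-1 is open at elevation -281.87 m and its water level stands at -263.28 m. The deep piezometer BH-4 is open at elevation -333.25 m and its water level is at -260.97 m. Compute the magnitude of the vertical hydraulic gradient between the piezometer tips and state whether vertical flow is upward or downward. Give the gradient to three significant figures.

Total head at BH-1: h = -263.28 m (water level in the standpipe).
Total head at BH-4: h = -260.97 m.
Δh = h(BH-1) − h(BH-4) = -263.28 − (-260.97) = -2.31 m.
Vertical separation Δz = -281.87 − (-333.25) = 51.38 m.
|i_v| = |Δh| / Δz = 2.31 / 51.38 = 0.0450.
Head is higher in the deep piezometer, so vertical flow is upward (discharge condition).

|i_v| ≈ 0.0450; vertical flow is upward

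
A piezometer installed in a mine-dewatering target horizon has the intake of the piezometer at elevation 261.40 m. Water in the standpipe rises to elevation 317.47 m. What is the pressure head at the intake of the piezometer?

ψ ≈ 56.07 m

Total head h = 317.47 m (the water-surface elevation in the piezometer).
Pressure head ψ = h − z = 317.47 − 261.40 = 56.07 m.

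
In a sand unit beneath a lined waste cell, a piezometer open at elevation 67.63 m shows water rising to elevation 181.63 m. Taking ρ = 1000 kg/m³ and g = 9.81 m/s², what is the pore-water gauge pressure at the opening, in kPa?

P ≈ 1120 kPa

Pressure head ψ = h − z = 181.63 − 67.63 = 114.00 m.
P = ρgψ = 1000 × 9.81 × 114.00 = 1118340 Pa ≈ 1120 kPa.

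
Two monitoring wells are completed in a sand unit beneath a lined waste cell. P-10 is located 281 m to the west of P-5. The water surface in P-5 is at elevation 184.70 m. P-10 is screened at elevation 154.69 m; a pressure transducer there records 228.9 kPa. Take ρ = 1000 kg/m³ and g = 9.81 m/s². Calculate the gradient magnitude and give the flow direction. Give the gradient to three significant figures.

Total head at P-5: h = 184.70 m (water level in the piezometer is the total head).
Pressure head at P-10: ψ = P/(ρg) = 228.9×1000 / (1000 × 9.81) = 23.33 m.
Total head at P-10: h = z + ψ = 154.69 + 23.33 = 178.02 m.
Head difference: h(P-5) − h(P-10) = 184.70 − 178.02 = 6.68 m.
Hydraulic gradient: i = |Δh| / L = 6.68 / 281 = 0.0238.
Flow is from higher to lower head: from P-5 toward P-10, i.e. toward the west.

i ≈ 0.0238; groundwater flows toward the west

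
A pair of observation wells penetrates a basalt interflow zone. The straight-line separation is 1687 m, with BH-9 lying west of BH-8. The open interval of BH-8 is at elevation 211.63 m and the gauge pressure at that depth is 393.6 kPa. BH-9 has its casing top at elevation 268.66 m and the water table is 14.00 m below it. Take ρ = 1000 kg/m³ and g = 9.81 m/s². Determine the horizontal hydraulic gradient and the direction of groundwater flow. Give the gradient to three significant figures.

Pressure head at BH-8: ψ = P/(ρg) = 393.6×1000 / (1000 × 9.81) = 40.12 m.
Total head at BH-8: h = z + ψ = 211.63 + 40.12 = 251.75 m.
Total head at BH-9: h = 268.66 − 14.00 = 254.66 m.
Head difference: h(BH-8) − h(BH-9) = 251.75 − 254.66 = -2.91 m.
Hydraulic gradient: i = |Δh| / L = 2.91 / 1687 = 0.00172.
Flow is from higher to lower head: from BH-9 toward BH-8, i.e. toward the east.

i ≈ 0.00172; groundwater flows toward the east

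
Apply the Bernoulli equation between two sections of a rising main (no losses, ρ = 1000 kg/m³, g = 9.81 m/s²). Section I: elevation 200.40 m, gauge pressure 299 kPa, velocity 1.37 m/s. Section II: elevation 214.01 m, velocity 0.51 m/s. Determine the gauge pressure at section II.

Pressure head at I: ψ₁ = P₁/(ρg) = 299×1000 / (1000 × 9.81) = 30.48 m.
Velocity heads: v₁²/2g = 1.37²/19.62 = 0.096 m; v₂²/2g = 0.51²/19.62 = 0.013 m.
Total head H = z₁ + ψ₁ + v₁²/2g = 200.40 + 30.48 + 0.096 = 230.98 m.
ψ₂ = H − z₂ − v₂²/2g = 230.98 − 214.01 − 0.013 = 16.96 m.
P₂ = ρgψ₂ = 1000 × 9.81 × 16.96 ≈ 166 kPa.

P₂ ≈ 166 kPa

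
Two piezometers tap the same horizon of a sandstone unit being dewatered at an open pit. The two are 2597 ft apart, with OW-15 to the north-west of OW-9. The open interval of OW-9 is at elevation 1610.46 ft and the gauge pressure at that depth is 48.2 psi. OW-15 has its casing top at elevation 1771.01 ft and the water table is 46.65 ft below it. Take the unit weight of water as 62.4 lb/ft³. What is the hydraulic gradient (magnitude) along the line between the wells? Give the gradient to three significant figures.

i ≈ 0.00103

Pressure head at OW-9: ψ = 144·P/γ = 144 × 48.2 / 62.4 = 111.23 ft.
Total head at OW-9: h = z + ψ = 1610.46 + 111.23 = 1721.69 ft.
Total head at OW-15: h = 1771.01 − 46.65 = 1724.36 ft.
Head difference: h(OW-9) − h(OW-15) = 1721.69 − 1724.36 = -2.67 ft.
Hydraulic gradient: i = |Δh| / L = 2.67 / 2597 = 0.00103.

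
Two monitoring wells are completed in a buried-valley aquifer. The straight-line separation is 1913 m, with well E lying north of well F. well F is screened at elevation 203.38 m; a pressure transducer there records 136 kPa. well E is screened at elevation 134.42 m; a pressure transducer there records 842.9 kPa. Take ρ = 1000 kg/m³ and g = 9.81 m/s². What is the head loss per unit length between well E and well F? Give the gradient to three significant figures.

i ≈ 0.00162 m/m

Pressure head at well F: ψ = P/(ρg) = 136×1000 / (1000 × 9.81) = 13.86 m.
Total head at well F: h = z + ψ = 203.38 + 13.86 = 217.24 m.
Pressure head at well E: ψ = P/(ρg) = 842.9×1000 / (1000 × 9.81) = 85.92 m.
Total head at well E: h = z + ψ = 134.42 + 85.92 = 220.34 m.
Head difference: h(well F) − h(well E) = 217.24 − 220.34 = -3.10 m.
Hydraulic gradient: i = |Δh| / L = 3.10 / 1913 = 0.00162.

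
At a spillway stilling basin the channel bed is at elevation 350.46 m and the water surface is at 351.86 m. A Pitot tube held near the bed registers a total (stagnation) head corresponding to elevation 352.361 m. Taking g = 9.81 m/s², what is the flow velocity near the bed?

Near the bed, under hydrostatic conditions, the piezometric head (z + ψ) equals the free-surface elevation, 351.86 m.
Velocity head = total − piezometric = 352.361 − 351.86 = 0.501 m.
v = √(2g·h_v) = √(2 × 9.81 × 0.501) = 3.14 m/s.

v ≈ 3.14 m/s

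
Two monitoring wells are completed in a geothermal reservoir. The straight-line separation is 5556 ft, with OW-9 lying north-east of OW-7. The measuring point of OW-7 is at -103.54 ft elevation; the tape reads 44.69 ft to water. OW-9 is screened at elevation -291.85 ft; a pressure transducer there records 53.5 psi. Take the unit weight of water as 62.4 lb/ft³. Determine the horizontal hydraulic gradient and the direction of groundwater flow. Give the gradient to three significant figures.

i ≈ 0.00363; groundwater flows toward the north-east

Total head at OW-7: h = -103.54 − 44.69 = -148.23 ft.
Pressure head at OW-9: ψ = 144·P/γ = 144 × 53.5 / 62.4 = 123.46 ft.
Total head at OW-9: h = z + ψ = -291.85 + 123.46 = -168.39 ft.
Head difference: h(OW-7) − h(OW-9) = -148.23 − (-168.39) = 20.16 ft.
Hydraulic gradient: i = |Δh| / L = 20.16 / 5556 = 0.00363.
Flow is from higher to lower head: from OW-7 toward OW-9, i.e. toward the north-east.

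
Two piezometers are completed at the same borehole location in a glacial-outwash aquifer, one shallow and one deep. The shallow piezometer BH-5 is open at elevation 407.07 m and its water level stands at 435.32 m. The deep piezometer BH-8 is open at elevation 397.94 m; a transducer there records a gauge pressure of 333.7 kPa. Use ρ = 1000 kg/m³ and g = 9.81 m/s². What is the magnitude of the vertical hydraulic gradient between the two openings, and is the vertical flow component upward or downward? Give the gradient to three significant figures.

|i_v| ≈ 0.368; vertical flow is downward

Total head at BH-5: h = 435.32 m (water level in the standpipe).
Pressure head at BH-8: ψ = P/(ρg) = 333.7×1000 / (1000 × 9.81) = 34.02 m.
Total head at BH-8: h = z + ψ = 397.94 + 34.02 = 431.96 m.
Δh = h(BH-5) − h(BH-8) = 435.32 − 431.96 = 3.36 m.
Vertical separation Δz = 407.07 − 397.94 = 9.13 m.
|i_v| = |Δh| / Δz = 3.36 / 9.13 = 0.368.
Head is higher in the shallow piezometer, so vertical flow is downward (recharge condition).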